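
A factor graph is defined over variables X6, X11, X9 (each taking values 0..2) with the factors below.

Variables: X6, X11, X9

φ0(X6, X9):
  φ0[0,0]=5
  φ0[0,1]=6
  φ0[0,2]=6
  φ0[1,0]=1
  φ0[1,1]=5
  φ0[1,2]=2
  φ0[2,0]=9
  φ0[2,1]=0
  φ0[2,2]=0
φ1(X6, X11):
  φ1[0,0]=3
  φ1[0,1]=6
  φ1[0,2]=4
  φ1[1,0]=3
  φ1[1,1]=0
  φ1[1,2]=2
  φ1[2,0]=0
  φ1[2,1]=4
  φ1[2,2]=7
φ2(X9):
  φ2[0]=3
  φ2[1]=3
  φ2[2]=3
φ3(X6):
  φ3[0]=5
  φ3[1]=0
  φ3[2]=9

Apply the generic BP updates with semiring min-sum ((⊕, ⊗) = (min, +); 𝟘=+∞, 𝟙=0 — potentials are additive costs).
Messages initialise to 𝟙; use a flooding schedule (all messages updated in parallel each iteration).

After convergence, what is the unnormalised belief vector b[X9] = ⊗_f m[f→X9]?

init: all messages = 𝟙 over 3 values
r1 m[φ0→X6] = [5, 1, 0]
r1 m[φ0→X9] = [1, 0, 0]
r1 m[φ1→X6] = [3, 0, 0]
r1 m[φ1→X11] = [0, 0, 2]
r1 m[φ2→X9] = [3, 3, 3]
r1 m[φ3→X6] = [5, 0, 9]
r1 m[X6→φ0] = [0, 0, 0]
r1 m[X6→φ1] = [0, 0, 0]
r1 m[X6→φ3] = [0, 0, 0]
r1 m[X11→φ1] = [0, 0, 0]
r1 m[X9→φ0] = [0, 0, 0]
r1 m[X9→φ2] = [0, 0, 0]
r2 m[φ0→X6] = [5, 1, 0]
r2 m[φ0→X9] = [1, 0, 0]
r2 m[φ1→X6] = [3, 0, 0]
r2 m[φ1→X11] = [0, 0, 2]
r2 m[φ2→X9] = [3, 3, 3]
r2 m[φ3→X6] = [5, 0, 9]
r2 m[X6→φ0] = [8, 0, 9]
r2 m[X6→φ1] = [10, 1, 9]
r2 m[X6→φ3] = [8, 1, 0]
r2 m[X11→φ1] = [0, 0, 0]
r2 m[X9→φ0] = [3, 3, 3]
r2 m[X9→φ2] = [1, 0, 0]
r3 m[φ0→X6] = [8, 4, 3]
r3 m[φ0→X9] = [1, 5, 2]
r3 m[φ1→X6] = [3, 0, 0]
r3 m[φ1→X11] = [4, 1, 3]
r3 m[φ2→X9] = [3, 3, 3]
r3 m[φ3→X6] = [5, 0, 9]
r3 m[X6→φ0] = [8, 0, 9]
r3 m[X6→φ1] = [10, 1, 9]
r3 m[X6→φ3] = [8, 1, 0]
r3 m[X11→φ1] = [0, 0, 0]
r3 m[X9→φ0] = [3, 3, 3]
r3 m[X9→φ2] = [1, 0, 0]
r4 m[φ0→X6] = [8, 4, 3]
r4 m[φ0→X9] = [1, 5, 2]
r4 m[φ1→X6] = [3, 0, 0]
r4 m[φ1→X11] = [4, 1, 3]
r4 m[φ2→X9] = [3, 3, 3]
r4 m[φ3→X6] = [5, 0, 9]
r4 m[X6→φ0] = [8, 0, 9]
r4 m[X6→φ1] = [13, 4, 12]
r4 m[X6→φ3] = [11, 4, 3]
r4 m[X11→φ1] = [0, 0, 0]
r4 m[X9→φ0] = [3, 3, 3]
r4 m[X9→φ2] = [1, 5, 2]
r5 m[φ0→X6] = [8, 4, 3]
r5 m[φ0→X9] = [1, 5, 2]
r5 m[φ1→X6] = [3, 0, 0]
r5 m[φ1→X11] = [7, 4, 6]
r5 m[φ2→X9] = [3, 3, 3]
r5 m[φ3→X6] = [5, 0, 9]
r5 m[X6→φ0] = [8, 0, 9]
r5 m[X6→φ1] = [13, 4, 12]
r5 m[X6→φ3] = [11, 4, 3]
r5 m[X11→φ1] = [0, 0, 0]
r5 m[X9→φ0] = [3, 3, 3]
r5 m[X9→φ2] = [1, 5, 2]
r6 m[φ0→X6] = [8, 4, 3]
r6 m[φ0→X9] = [1, 5, 2]
r6 m[φ1→X6] = [3, 0, 0]
r6 m[φ1→X11] = [7, 4, 6]
r6 m[φ2→X9] = [3, 3, 3]
r6 m[φ3→X6] = [5, 0, 9]
r6 m[X6→φ0] = [8, 0, 9]
r6 m[X6→φ1] = [13, 4, 12]
r6 m[X6→φ3] = [11, 4, 3]
r6 m[X11→φ1] = [0, 0, 0]
r6 m[X9→φ0] = [3, 3, 3]
r6 m[X9→φ2] = [1, 5, 2]
fixed point reached at round 6
b[X9] = ⊗ incoming = [4, 8, 5]

b[X9] = [4, 8, 5]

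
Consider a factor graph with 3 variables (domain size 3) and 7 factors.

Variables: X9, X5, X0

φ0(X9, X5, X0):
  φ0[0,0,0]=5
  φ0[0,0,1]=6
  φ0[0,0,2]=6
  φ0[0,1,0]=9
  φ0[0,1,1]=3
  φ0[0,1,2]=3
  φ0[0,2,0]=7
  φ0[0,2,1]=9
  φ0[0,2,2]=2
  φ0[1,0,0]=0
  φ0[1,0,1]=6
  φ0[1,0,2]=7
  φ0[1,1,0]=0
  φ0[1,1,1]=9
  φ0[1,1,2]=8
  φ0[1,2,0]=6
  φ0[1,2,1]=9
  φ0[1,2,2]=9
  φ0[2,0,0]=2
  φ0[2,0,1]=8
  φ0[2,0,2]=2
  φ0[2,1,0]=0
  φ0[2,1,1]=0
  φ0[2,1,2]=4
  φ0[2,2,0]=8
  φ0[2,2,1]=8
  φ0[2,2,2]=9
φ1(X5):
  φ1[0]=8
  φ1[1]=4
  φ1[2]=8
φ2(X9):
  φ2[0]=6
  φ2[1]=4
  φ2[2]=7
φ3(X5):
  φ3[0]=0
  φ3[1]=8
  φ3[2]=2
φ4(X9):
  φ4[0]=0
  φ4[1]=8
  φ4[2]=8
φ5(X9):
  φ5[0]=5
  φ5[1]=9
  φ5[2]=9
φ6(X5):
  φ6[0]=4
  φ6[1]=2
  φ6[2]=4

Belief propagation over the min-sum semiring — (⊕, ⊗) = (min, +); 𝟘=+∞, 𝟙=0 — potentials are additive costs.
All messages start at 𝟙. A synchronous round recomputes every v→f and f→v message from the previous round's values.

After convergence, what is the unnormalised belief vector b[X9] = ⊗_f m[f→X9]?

b[X9] = [27, 33, 38]

init: all messages = 𝟙 over 3 values
r1 m[φ0→X9] = [2, 0, 0]
r1 m[φ0→X5] = [0, 0, 2]
r1 m[φ0→X0] = [0, 0, 2]
r1 m[φ1→X5] = [8, 4, 8]
r1 m[φ2→X9] = [6, 4, 7]
r1 m[φ3→X5] = [0, 8, 2]
r1 m[φ4→X9] = [0, 8, 8]
r1 m[φ5→X9] = [5, 9, 9]
r1 m[φ6→X5] = [4, 2, 4]
r1 m[X9→φ0] = [0, 0, 0]
r1 m[X9→φ2] = [0, 0, 0]
r1 m[X9→φ4] = [0, 0, 0]
r1 m[X9→φ5] = [0, 0, 0]
r1 m[X5→φ0] = [0, 0, 0]
r1 m[X5→φ1] = [0, 0, 0]
r1 m[X5→φ3] = [0, 0, 0]
r1 m[X5→φ6] = [0, 0, 0]
r1 m[X0→φ0] = [0, 0, 0]
r2 m[φ0→X9] = [2, 0, 0]
r2 m[φ0→X5] = [0, 0, 2]
r2 m[φ0→X0] = [0, 0, 2]
r2 m[φ1→X5] = [8, 4, 8]
r2 m[φ2→X9] = [6, 4, 7]
r2 m[φ3→X5] = [0, 8, 2]
r2 m[φ4→X9] = [0, 8, 8]
r2 m[φ5→X9] = [5, 9, 9]
r2 m[φ6→X5] = [4, 2, 4]
r2 m[X9→φ0] = [11, 21, 24]
r2 m[X9→φ2] = [7, 17, 17]
r2 m[X9→φ4] = [13, 13, 16]
r2 m[X9→φ5] = [8, 12, 15]
r2 m[X5→φ0] = [12, 14, 14]
r2 m[X5→φ1] = [4, 10, 8]
r2 m[X5→φ3] = [12, 6, 14]
r2 m[X5→φ6] = [8, 12, 12]
r2 m[X0→φ0] = [0, 0, 0]
r3 m[φ0→X9] = [16, 12, 14]
r3 m[φ0→X5] = [16, 14, 13]
r3 m[φ0→X0] = [28, 28, 27]
r3 m[φ1→X5] = [8, 4, 8]
r3 m[φ2→X9] = [6, 4, 7]
r3 m[φ3→X5] = [0, 8, 2]
r3 m[φ4→X9] = [0, 8, 8]
r3 m[φ5→X9] = [5, 9, 9]
r3 m[φ6→X5] = [4, 2, 4]
r3 m[X9→φ0] = [11, 21, 24]
r3 m[X9→φ2] = [7, 17, 17]
r3 m[X9→φ4] = [13, 13, 16]
r3 m[X9→φ5] = [8, 12, 15]
r3 m[X5→φ0] = [12, 14, 14]
r3 m[X5→φ1] = [4, 10, 8]
r3 m[X5→φ3] = [12, 6, 14]
r3 m[X5→φ6] = [8, 12, 12]
r3 m[X0→φ0] = [0, 0, 0]
r4 m[φ0→X9] = [16, 12, 14]
r4 m[φ0→X5] = [16, 14, 13]
r4 m[φ0→X0] = [28, 28, 27]
r4 m[φ1→X5] = [8, 4, 8]
r4 m[φ2→X9] = [6, 4, 7]
r4 m[φ3→X5] = [0, 8, 2]
r4 m[φ4→X9] = [0, 8, 8]
r4 m[φ5→X9] = [5, 9, 9]
r4 m[φ6→X5] = [4, 2, 4]
r4 m[X9→φ0] = [11, 21, 24]
r4 m[X9→φ2] = [21, 29, 31]
r4 m[X9→φ4] = [27, 25, 30]
r4 m[X9→φ5] = [22, 24, 29]
r4 m[X5→φ0] = [12, 14, 14]
r4 m[X5→φ1] = [20, 24, 19]
r4 m[X5→φ3] = [28, 20, 25]
r4 m[X5→φ6] = [24, 26, 23]
r4 m[X0→φ0] = [0, 0, 0]
r5 m[φ0→X9] = [16, 12, 14]
r5 m[φ0→X5] = [16, 14, 13]
r5 m[φ0→X0] = [28, 28, 27]
r5 m[φ1→X5] = [8, 4, 8]
r5 m[φ2→X9] = [6, 4, 7]
r5 m[φ3→X5] = [0, 8, 2]
r5 m[φ4→X9] = [0, 8, 8]
r5 m[φ5→X9] = [5, 9, 9]
r5 m[φ6→X5] = [4, 2, 4]
r5 m[X9→φ0] = [11, 21, 24]
r5 m[X9→φ2] = [21, 29, 31]
r5 m[X9→φ4] = [27, 25, 30]
r5 m[X9→φ5] = [22, 24, 29]
r5 m[X5→φ0] = [12, 14, 14]
r5 m[X5→φ1] = [20, 24, 19]
r5 m[X5→φ3] = [28, 20, 25]
r5 m[X5→φ6] = [24, 26, 23]
r5 m[X0→φ0] = [0, 0, 0]
fixed point reached at round 5
b[X9] = ⊗ incoming = [27, 33, 38]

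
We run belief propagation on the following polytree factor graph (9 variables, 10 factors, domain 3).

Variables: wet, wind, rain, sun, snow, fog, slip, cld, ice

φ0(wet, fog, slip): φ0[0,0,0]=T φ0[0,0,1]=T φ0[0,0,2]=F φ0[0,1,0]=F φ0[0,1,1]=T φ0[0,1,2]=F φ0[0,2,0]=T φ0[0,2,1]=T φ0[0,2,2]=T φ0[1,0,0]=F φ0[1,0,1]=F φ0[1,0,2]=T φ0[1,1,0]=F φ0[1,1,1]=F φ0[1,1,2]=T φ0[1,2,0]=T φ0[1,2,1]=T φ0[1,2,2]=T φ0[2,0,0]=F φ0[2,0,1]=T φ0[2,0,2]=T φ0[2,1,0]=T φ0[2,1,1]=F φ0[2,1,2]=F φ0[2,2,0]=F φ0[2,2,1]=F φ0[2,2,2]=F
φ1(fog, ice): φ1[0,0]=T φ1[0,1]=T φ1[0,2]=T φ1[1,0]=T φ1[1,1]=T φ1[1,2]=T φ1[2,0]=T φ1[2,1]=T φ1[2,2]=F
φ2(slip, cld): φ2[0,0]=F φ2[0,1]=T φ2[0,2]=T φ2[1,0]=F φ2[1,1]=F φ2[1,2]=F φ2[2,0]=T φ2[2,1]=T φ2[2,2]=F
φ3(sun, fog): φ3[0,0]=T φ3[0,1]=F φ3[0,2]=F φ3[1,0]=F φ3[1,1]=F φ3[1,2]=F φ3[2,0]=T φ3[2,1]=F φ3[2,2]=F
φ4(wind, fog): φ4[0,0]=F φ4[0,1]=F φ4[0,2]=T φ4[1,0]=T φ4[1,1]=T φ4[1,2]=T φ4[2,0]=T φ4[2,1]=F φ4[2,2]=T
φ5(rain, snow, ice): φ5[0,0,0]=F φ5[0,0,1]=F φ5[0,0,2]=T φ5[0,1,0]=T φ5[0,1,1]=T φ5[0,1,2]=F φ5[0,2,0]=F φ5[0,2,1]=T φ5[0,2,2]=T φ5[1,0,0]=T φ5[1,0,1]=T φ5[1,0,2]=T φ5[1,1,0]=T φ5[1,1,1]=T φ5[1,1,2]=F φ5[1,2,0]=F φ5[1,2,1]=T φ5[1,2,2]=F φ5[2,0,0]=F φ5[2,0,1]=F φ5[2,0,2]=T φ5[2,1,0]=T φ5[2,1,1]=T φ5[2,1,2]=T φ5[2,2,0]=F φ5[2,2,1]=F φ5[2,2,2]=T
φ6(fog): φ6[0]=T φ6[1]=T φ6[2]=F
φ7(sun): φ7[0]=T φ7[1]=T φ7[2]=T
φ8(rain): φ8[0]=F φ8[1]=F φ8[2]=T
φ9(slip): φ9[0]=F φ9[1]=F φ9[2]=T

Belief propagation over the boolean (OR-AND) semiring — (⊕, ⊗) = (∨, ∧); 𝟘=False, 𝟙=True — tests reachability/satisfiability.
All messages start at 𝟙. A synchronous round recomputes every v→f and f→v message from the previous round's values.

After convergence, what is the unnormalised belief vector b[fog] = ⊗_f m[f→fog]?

init: all messages = 𝟙 over 3 values
r1 m[φ0→wet] = [T, T, T]
r1 m[φ0→fog] = [T, T, T]
r1 m[φ0→slip] = [T, T, T]
r1 m[φ1→fog] = [T, T, T]
r1 m[φ1→ice] = [T, T, T]
r1 m[φ2→slip] = [T, F, T]
r1 m[φ2→cld] = [T, T, T]
r1 m[φ3→sun] = [T, F, T]
r1 m[φ3→fog] = [T, F, F]
r1 m[φ4→wind] = [T, T, T]
r1 m[φ4→fog] = [T, T, T]
r1 m[φ5→rain] = [T, T, T]
r1 m[φ5→snow] = [T, T, T]
r1 m[φ5→ice] = [T, T, T]
r1 m[φ6→fog] = [T, T, F]
r1 m[φ7→sun] = [T, T, T]
r1 m[φ8→rain] = [F, F, T]
r1 m[φ9→slip] = [F, F, T]
r1 m[wet→φ0] = [T, T, T]
r1 m[wind→φ4] = [T, T, T]
r1 m[rain→φ5] = [T, T, T]
r1 m[rain→φ8] = [T, T, T]
r1 m[sun→φ3] = [T, T, T]
r1 m[sun→φ7] = [T, T, T]
r1 m[snow→φ5] = [T, T, T]
r1 m[fog→φ0] = [T, T, T]
r1 m[fog→φ1] = [T, T, T]
r1 m[fog→φ3] = [T, T, T]
r1 m[fog→φ4] = [T, T, T]
r1 m[fog→φ6] = [T, T, T]
r1 m[slip→φ0] = [T, T, T]
r1 m[slip→φ2] = [T, T, T]
r1 m[slip→φ9] = [T, T, T]
r1 m[cld→φ2] = [T, T, T]
r1 m[ice→φ1] = [T, T, T]
r1 m[ice→φ5] = [T, T, T]
r2 m[φ0→wet] = [T, T, T]
r2 m[φ0→fog] = [T, T, T]
r2 m[φ0→slip] = [T, T, T]
r2 m[φ1→fog] = [T, T, T]
r2 m[φ1→ice] = [T, T, T]
r2 m[φ2→slip] = [T, F, T]
r2 m[φ2→cld] = [T, T, T]
r2 m[φ3→sun] = [T, F, T]
r2 m[φ3→fog] = [T, F, F]
r2 m[φ4→wind] = [T, T, T]
r2 m[φ4→fog] = [T, T, T]
r2 m[φ5→rain] = [T, T, T]
r2 m[φ5→snow] = [T, T, T]
r2 m[φ5→ice] = [T, T, T]
r2 m[φ6→fog] = [T, T, F]
r2 m[φ7→sun] = [T, T, T]
r2 m[φ8→rain] = [F, F, T]
r2 m[φ9→slip] = [F, F, T]
r2 m[wet→φ0] = [T, T, T]
r2 m[wind→φ4] = [T, T, T]
r2 m[rain→φ5] = [F, F, T]
r2 m[rain→φ8] = [T, T, T]
r2 m[sun→φ3] = [T, T, T]
r2 m[sun→φ7] = [T, F, T]
r2 m[snow→φ5] = [T, T, T]
r2 m[fog→φ0] = [T, F, F]
r2 m[fog→φ1] = [T, F, F]
r2 m[fog→φ3] = [T, T, F]
r2 m[fog→φ4] = [T, F, F]
r2 m[fog→φ6] = [T, F, F]
r2 m[slip→φ0] = [F, F, T]
r2 m[slip→φ2] = [F, F, T]
r2 m[slip→φ9] = [T, F, T]
r2 m[cld→φ2] = [T, T, T]
r2 m[ice→φ1] = [T, T, T]
r2 m[ice→φ5] = [T, T, T]
r3 m[φ0→wet] = [F, T, T]
r3 m[φ0→fog] = [T, T, T]
r3 m[φ0→slip] = [T, T, T]
r3 m[φ1→fog] = [T, T, T]
r3 m[φ1→ice] = [T, T, T]
r3 m[φ2→slip] = [T, F, T]
r3 m[φ2→cld] = [T, T, F]
r3 m[φ3→sun] = [T, F, T]
r3 m[φ3→fog] = [T, F, F]
r3 m[φ4→wind] = [F, T, T]
r3 m[φ4→fog] = [T, T, T]
r3 m[φ5→rain] = [T, T, T]
r3 m[φ5→snow] = [T, T, T]
r3 m[φ5→ice] = [T, T, T]
r3 m[φ6→fog] = [T, T, F]
r3 m[φ7→sun] = [T, T, T]
r3 m[φ8→rain] = [F, F, T]
r3 m[φ9→slip] = [F, F, T]
r3 m[wet→φ0] = [T, T, T]
r3 m[wind→φ4] = [T, T, T]
r3 m[rain→φ5] = [F, F, T]
r3 m[rain→φ8] = [T, T, T]
r3 m[sun→φ3] = [T, T, T]
r3 m[sun→φ7] = [T, F, T]
r3 m[snow→φ5] = [T, T, T]
r3 m[fog→φ0] = [T, F, F]
r3 m[fog→φ1] = [T, F, F]
r3 m[fog→φ3] = [T, T, F]
r3 m[fog→φ4] = [T, F, F]
r3 m[fog→φ6] = [T, F, F]
r3 m[slip→φ0] = [F, F, T]
r3 m[slip→φ2] = [F, F, T]
r3 m[slip→φ9] = [T, F, T]
r3 m[cld→φ2] = [T, T, T]
r3 m[ice→φ1] = [T, T, T]
r3 m[ice→φ5] = [T, T, T]
r4 m[φ0→wet] = [F, T, T]
r4 m[φ0→fog] = [T, T, T]
r4 m[φ0→slip] = [T, T, T]
r4 m[φ1→fog] = [T, T, T]
r4 m[φ1→ice] = [T, T, T]
r4 m[φ2→slip] = [T, F, T]
r4 m[φ2→cld] = [T, T, F]
r4 m[φ3→sun] = [T, F, T]
r4 m[φ3→fog] = [T, F, F]
r4 m[φ4→wind] = [F, T, T]
r4 m[φ4→fog] = [T, T, T]
r4 m[φ5→rain] = [T, T, T]
r4 m[φ5→snow] = [T, T, T]
r4 m[φ5→ice] = [T, T, T]
r4 m[φ6→fog] = [T, T, F]
r4 m[φ7→sun] = [T, T, T]
r4 m[φ8→rain] = [F, F, T]
r4 m[φ9→slip] = [F, F, T]
r4 m[wet→φ0] = [T, T, T]
r4 m[wind→φ4] = [T, T, T]
r4 m[rain→φ5] = [F, F, T]
r4 m[rain→φ8] = [T, T, T]
r4 m[sun→φ3] = [T, T, T]
r4 m[sun→φ7] = [T, F, T]
r4 m[snow→φ5] = [T, T, T]
r4 m[fog→φ0] = [T, F, F]
r4 m[fog→φ1] = [T, F, F]
r4 m[fog→φ3] = [T, T, F]
r4 m[fog→φ4] = [T, F, F]
r4 m[fog→φ6] = [T, F, F]
r4 m[slip→φ0] = [F, F, T]
r4 m[slip→φ2] = [F, F, T]
r4 m[slip→φ9] = [T, F, T]
r4 m[cld→φ2] = [T, T, T]
r4 m[ice→φ1] = [T, T, T]
r4 m[ice→φ5] = [T, T, T]
fixed point reached at round 4
b[fog] = ⊗ incoming = [T, F, F]

b[fog] = [T, F, F]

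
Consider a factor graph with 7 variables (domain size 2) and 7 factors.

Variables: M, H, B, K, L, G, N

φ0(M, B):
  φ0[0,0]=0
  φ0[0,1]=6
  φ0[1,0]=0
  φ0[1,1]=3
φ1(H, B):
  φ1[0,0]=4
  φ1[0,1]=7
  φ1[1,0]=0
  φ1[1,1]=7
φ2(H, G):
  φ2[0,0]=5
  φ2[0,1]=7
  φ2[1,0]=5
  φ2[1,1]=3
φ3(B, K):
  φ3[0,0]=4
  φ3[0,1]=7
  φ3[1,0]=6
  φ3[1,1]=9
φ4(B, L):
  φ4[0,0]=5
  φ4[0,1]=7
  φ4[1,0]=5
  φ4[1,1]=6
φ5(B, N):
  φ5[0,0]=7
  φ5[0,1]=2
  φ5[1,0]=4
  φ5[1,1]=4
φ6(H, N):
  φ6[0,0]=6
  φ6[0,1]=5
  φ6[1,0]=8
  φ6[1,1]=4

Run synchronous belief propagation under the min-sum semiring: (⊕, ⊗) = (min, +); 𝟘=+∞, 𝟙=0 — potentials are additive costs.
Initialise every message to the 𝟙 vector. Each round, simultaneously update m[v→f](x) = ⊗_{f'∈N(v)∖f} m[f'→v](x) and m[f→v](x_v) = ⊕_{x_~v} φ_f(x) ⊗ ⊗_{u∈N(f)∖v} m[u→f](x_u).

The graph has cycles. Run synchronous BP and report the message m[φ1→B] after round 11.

init: all messages = 𝟙 over 2 values
r1 m[φ0→M] = [0, 0]
r1 m[φ0→B] = [0, 3]
r1 m[φ1→H] = [4, 0]
r1 m[φ1→B] = [0, 7]
r1 m[φ2→H] = [5, 3]
r1 m[φ2→G] = [5, 3]
r1 m[φ3→B] = [4, 6]
r1 m[φ3→K] = [4, 7]
r1 m[φ4→B] = [5, 5]
r1 m[φ4→L] = [5, 6]
r1 m[φ5→B] = [2, 4]
r1 m[φ5→N] = [4, 2]
r1 m[φ6→H] = [5, 4]
r1 m[φ6→N] = [6, 4]
r1 m[M→φ0] = [0, 0]
r1 m[H→φ1] = [0, 0]
r1 m[H→φ2] = [0, 0]
r1 m[H→φ6] = [0, 0]
r1 m[B→φ0] = [0, 0]
r1 m[B→φ1] = [0, 0]
r1 m[B→φ3] = [0, 0]
r1 m[B→φ4] = [0, 0]
r1 m[B→φ5] = [0, 0]
r1 m[K→φ3] = [0, 0]
r1 m[L→φ4] = [0, 0]
r1 m[G→φ2] = [0, 0]
r1 m[N→φ5] = [0, 0]
r1 m[N→φ6] = [0, 0]
r2 m[φ0→M] = [0, 0]
r2 m[φ0→B] = [0, 3]
r2 m[φ1→H] = [4, 0]
r2 m[φ1→B] = [0, 7]
r2 m[φ2→H] = [5, 3]
r2 m[φ2→G] = [5, 3]
r2 m[φ3→B] = [4, 6]
r2 m[φ3→K] = [4, 7]
r2 m[φ4→B] = [5, 5]
r2 m[φ4→L] = [5, 6]
r2 m[φ5→B] = [2, 4]
r2 m[φ5→N] = [4, 2]
r2 m[φ6→H] = [5, 4]
r2 m[φ6→N] = [6, 4]
r2 m[M→φ0] = [0, 0]
r2 m[H→φ1] = [10, 7]
r2 m[H→φ2] = [9, 4]
r2 m[H→φ6] = [9, 3]
r2 m[B→φ0] = [11, 22]
r2 m[B→φ1] = [11, 18]
r2 m[B→φ3] = [7, 19]
r2 m[B→φ4] = [6, 20]
r2 m[B→φ5] = [9, 21]
r2 m[K→φ3] = [0, 0]
r2 m[L→φ4] = [0, 0]
r2 m[G→φ2] = [0, 0]
r2 m[N→φ5] = [6, 4]
r2 m[N→φ6] = [4, 2]
r3 m[φ0→M] = [11, 11]
r3 m[φ0→B] = [0, 3]
r3 m[φ1→H] = [15, 11]
r3 m[φ1→B] = [7, 14]
r3 m[φ2→H] = [5, 3]
r3 m[φ2→G] = [9, 7]
r3 m[φ3→B] = [4, 6]
r3 m[φ3→K] = [11, 14]
r3 m[φ4→B] = [5, 5]
r3 m[φ4→L] = [11, 13]
r3 m[φ5→B] = [6, 8]
r3 m[φ5→N] = [16, 11]
r3 m[φ6→H] = [7, 6]
r3 m[φ6→N] = [11, 7]
r3 m[M→φ0] = [0, 0]
r3 m[H→φ1] = [10, 7]
r3 m[H→φ2] = [9, 4]
r3 m[H→φ6] = [9, 3]
r3 m[B→φ0] = [11, 22]
r3 m[B→φ1] = [11, 18]
r3 m[B→φ3] = [7, 19]
r3 m[B→φ4] = [6, 20]
r3 m[B→φ5] = [9, 21]
r3 m[K→φ3] = [0, 0]
r3 m[L→φ4] = [0, 0]
r3 m[G→φ2] = [0, 0]
r3 m[N→φ5] = [6, 4]
r3 m[N→φ6] = [4, 2]
r4 m[φ0→M] = [11, 11]
r4 m[φ0→B] = [0, 3]
r4 m[φ1→H] = [15, 11]
r4 m[φ1→B] = [7, 14]
r4 m[φ2→H] = [5, 3]
r4 m[φ2→G] = [9, 7]
r4 m[φ3→B] = [4, 6]
r4 m[φ3→K] = [11, 14]
r4 m[φ4→B] = [5, 5]
r4 m[φ4→L] = [11, 13]
r4 m[φ5→B] = [6, 8]
r4 m[φ5→N] = [16, 11]
r4 m[φ6→H] = [7, 6]
r4 m[φ6→N] = [11, 7]
r4 m[M→φ0] = [0, 0]
r4 m[H→φ1] = [12, 9]
r4 m[H→φ2] = [22, 17]
r4 m[H→φ6] = [20, 14]
r4 m[B→φ0] = [22, 33]
r4 m[B→φ1] = [15, 22]
r4 m[B→φ3] = [18, 30]
r4 m[B→φ4] = [17, 31]
r4 m[B→φ5] = [16, 28]
r4 m[K→φ3] = [0, 0]
r4 m[L→φ4] = [0, 0]
r4 m[G→φ2] = [0, 0]
r4 m[N→φ5] = [11, 7]
r4 m[N→φ6] = [16, 11]
r5 m[φ0→M] = [22, 22]
r5 m[φ0→B] = [0, 3]
r5 m[φ1→H] = [19, 15]
r5 m[φ1→B] = [9, 16]
r5 m[φ2→H] = [5, 3]
r5 m[φ2→G] = [22, 20]
r5 m[φ3→B] = [4, 6]
r5 m[φ3→K] = [22, 25]
r5 m[φ4→B] = [5, 5]
r5 m[φ4→L] = [22, 24]
r5 m[φ5→B] = [9, 11]
r5 m[φ5→N] = [23, 18]
r5 m[φ6→H] = [16, 15]
r5 m[φ6→N] = [22, 18]
r5 m[M→φ0] = [0, 0]
r5 m[H→φ1] = [12, 9]
r5 m[H→φ2] = [22, 17]
r5 m[H→φ6] = [20, 14]
r5 m[B→φ0] = [22, 33]
r5 m[B→φ1] = [15, 22]
r5 m[B→φ3] = [18, 30]
r5 m[B→φ4] = [17, 31]
r5 m[B→φ5] = [16, 28]
r5 m[K→φ3] = [0, 0]
r5 m[L→φ4] = [0, 0]
r5 m[G→φ2] = [0, 0]
r5 m[N→φ5] = [11, 7]
r5 m[N→φ6] = [16, 11]
r6 m[φ0→M] = [22, 22]
r6 m[φ0→B] = [0, 3]
r6 m[φ1→H] = [19, 15]
r6 m[φ1→B] = [9, 16]
r6 m[φ2→H] = [5, 3]
r6 m[φ2→G] = [22, 20]
r6 m[φ3→B] = [4, 6]
r6 m[φ3→K] = [22, 25]
r6 m[φ4→B] = [5, 5]
r6 m[φ4→L] = [22, 24]
r6 m[φ5→B] = [9, 11]
r6 m[φ5→N] = [23, 18]
r6 m[φ6→H] = [16, 15]
r6 m[φ6→N] = [22, 18]
r6 m[M→φ0] = [0, 0]
r6 m[H→φ1] = [21, 18]
r6 m[H→φ2] = [35, 30]
r6 m[H→φ6] = [24, 18]
r6 m[B→φ0] = [27, 38]
r6 m[B→φ1] = [18, 25]
r6 m[B→φ3] = [23, 35]
r6 m[B→φ4] = [22, 36]
r6 m[B→φ5] = [18, 30]
r6 m[K→φ3] = [0, 0]
r6 m[L→φ4] = [0, 0]
r6 m[G→φ2] = [0, 0]
r6 m[N→φ5] = [22, 18]
r6 m[N→φ6] = [23, 18]
r7 m[φ0→M] = [27, 27]
r7 m[φ0→B] = [0, 3]
r7 m[φ1→H] = [22, 18]
r7 m[φ1→B] = [18, 25]
r7 m[φ2→H] = [5, 3]
r7 m[φ2→G] = [35, 33]
r7 m[φ3→B] = [4, 6]
r7 m[φ3→K] = [27, 30]
r7 m[φ4→B] = [5, 5]
r7 m[φ4→L] = [27, 29]
r7 m[φ5→B] = [20, 22]
r7 m[φ5→N] = [25, 20]
r7 m[φ6→H] = [23, 22]
r7 m[φ6→N] = [26, 22]
r7 m[M→φ0] = [0, 0]
r7 m[H→φ1] = [21, 18]
r7 m[H→φ2] = [35, 30]
r7 m[H→φ6] = [24, 18]
r7 m[B→φ0] = [27, 38]
r7 m[B→φ1] = [18, 25]
r7 m[B→φ3] = [23, 35]
r7 m[B→φ4] = [22, 36]
r7 m[B→φ5] = [18, 30]
r7 m[K→φ3] = [0, 0]
r7 m[L→φ4] = [0, 0]
r7 m[G→φ2] = [0, 0]
r7 m[N→φ5] = [22, 18]
r7 m[N→φ6] = [23, 18]
r8 m[φ0→M] = [27, 27]
r8 m[φ0→B] = [0, 3]
r8 m[φ1→H] = [22, 18]
r8 m[φ1→B] = [18, 25]
r8 m[φ2→H] = [5, 3]
r8 m[φ2→G] = [35, 33]
r8 m[φ3→B] = [4, 6]
r8 m[φ3→K] = [27, 30]
r8 m[φ4→B] = [5, 5]
r8 m[φ4→L] = [27, 29]
r8 m[φ5→B] = [20, 22]
r8 m[φ5→N] = [25, 20]
r8 m[φ6→H] = [23, 22]
r8 m[φ6→N] = [26, 22]
r8 m[M→φ0] = [0, 0]
r8 m[H→φ1] = [28, 25]
r8 m[H→φ2] = [45, 40]
r8 m[H→φ6] = [27, 21]
r8 m[B→φ0] = [47, 58]
r8 m[B→φ1] = [29, 36]
r8 m[B→φ3] = [43, 55]
r8 m[B→φ4] = [42, 56]
r8 m[B→φ5] = [27, 39]
r8 m[K→φ3] = [0, 0]
r8 m[L→φ4] = [0, 0]
r8 m[G→φ2] = [0, 0]
r8 m[N→φ5] = [26, 22]
r8 m[N→φ6] = [25, 20]
r9 m[φ0→M] = [47, 47]
r9 m[φ0→B] = [0, 3]
r9 m[φ1→H] = [33, 29]
r9 m[φ1→B] = [25, 32]
r9 m[φ2→H] = [5, 3]
r9 m[φ2→G] = [45, 43]
r9 m[φ3→B] = [4, 6]
r9 m[φ3→K] = [47, 50]
r9 m[φ4→B] = [5, 5]
r9 m[φ4→L] = [47, 49]
r9 m[φ5→B] = [24, 26]
r9 m[φ5→N] = [34, 29]
r9 m[φ6→H] = [25, 24]
r9 m[φ6→N] = [29, 25]
r9 m[M→φ0] = [0, 0]
r9 m[H→φ1] = [28, 25]
r9 m[H→φ2] = [45, 40]
r9 m[H→φ6] = [27, 21]
r9 m[B→φ0] = [47, 58]
r9 m[B→φ1] = [29, 36]
r9 m[B→φ3] = [43, 55]
r9 m[B→φ4] = [42, 56]
r9 m[B→φ5] = [27, 39]
r9 m[K→φ3] = [0, 0]
r9 m[L→φ4] = [0, 0]
r9 m[G→φ2] = [0, 0]
r9 m[N→φ5] = [26, 22]
r9 m[N→φ6] = [25, 20]
r10 m[φ0→M] = [47, 47]
r10 m[φ0→B] = [0, 3]
r10 m[φ1→H] = [33, 29]
r10 m[φ1→B] = [25, 32]
r10 m[φ2→H] = [5, 3]
r10 m[φ2→G] = [45, 43]
r10 m[φ3→B] = [4, 6]
r10 m[φ3→K] = [47, 50]
r10 m[φ4→B] = [5, 5]
r10 m[φ4→L] = [47, 49]
r10 m[φ5→B] = [24, 26]
r10 m[φ5→N] = [34, 29]
r10 m[φ6→H] = [25, 24]
r10 m[φ6→N] = [29, 25]
r10 m[M→φ0] = [0, 0]
r10 m[H→φ1] = [30, 27]
r10 m[H→φ2] = [58, 53]
r10 m[H→φ6] = [38, 32]
r10 m[B→φ0] = [58, 69]
r10 m[B→φ1] = [33, 40]
r10 m[B→φ3] = [54, 66]
r10 m[B→φ4] = [53, 67]
r10 m[B→φ5] = [34, 46]
r10 m[K→φ3] = [0, 0]
r10 m[L→φ4] = [0, 0]
r10 m[G→φ2] = [0, 0]
r10 m[N→φ5] = [29, 25]
r10 m[N→φ6] = [34, 29]
r11 m[φ0→M] = [58, 58]
r11 m[φ0→B] = [0, 3]
r11 m[φ1→H] = [37, 33]
r11 m[φ1→B] = [27, 34]
r11 m[φ2→H] = [5, 3]
r11 m[φ2→G] = [58, 56]
r11 m[φ3→B] = [4, 6]
r11 m[φ3→K] = [58, 61]
r11 m[φ4→B] = [5, 5]
r11 m[φ4→L] = [58, 60]
r11 m[φ5→B] = [27, 29]
r11 m[φ5→N] = [41, 36]
r11 m[φ6→H] = [34, 33]
r11 m[φ6→N] = [40, 36]
r11 m[M→φ0] = [0, 0]
r11 m[H→φ1] = [30, 27]
r11 m[H→φ2] = [58, 53]
r11 m[H→φ6] = [38, 32]
r11 m[B→φ0] = [58, 69]
r11 m[B→φ1] = [33, 40]
r11 m[B→φ3] = [54, 66]
r11 m[B→φ4] = [53, 67]
r11 m[B→φ5] = [34, 46]
r11 m[K→φ3] = [0, 0]
r11 m[L→φ4] = [0, 0]
r11 m[G→φ2] = [0, 0]
r11 m[N→φ5] = [29, 25]
r11 m[N→φ6] = [34, 29]

message @ round 11 = [27, 34]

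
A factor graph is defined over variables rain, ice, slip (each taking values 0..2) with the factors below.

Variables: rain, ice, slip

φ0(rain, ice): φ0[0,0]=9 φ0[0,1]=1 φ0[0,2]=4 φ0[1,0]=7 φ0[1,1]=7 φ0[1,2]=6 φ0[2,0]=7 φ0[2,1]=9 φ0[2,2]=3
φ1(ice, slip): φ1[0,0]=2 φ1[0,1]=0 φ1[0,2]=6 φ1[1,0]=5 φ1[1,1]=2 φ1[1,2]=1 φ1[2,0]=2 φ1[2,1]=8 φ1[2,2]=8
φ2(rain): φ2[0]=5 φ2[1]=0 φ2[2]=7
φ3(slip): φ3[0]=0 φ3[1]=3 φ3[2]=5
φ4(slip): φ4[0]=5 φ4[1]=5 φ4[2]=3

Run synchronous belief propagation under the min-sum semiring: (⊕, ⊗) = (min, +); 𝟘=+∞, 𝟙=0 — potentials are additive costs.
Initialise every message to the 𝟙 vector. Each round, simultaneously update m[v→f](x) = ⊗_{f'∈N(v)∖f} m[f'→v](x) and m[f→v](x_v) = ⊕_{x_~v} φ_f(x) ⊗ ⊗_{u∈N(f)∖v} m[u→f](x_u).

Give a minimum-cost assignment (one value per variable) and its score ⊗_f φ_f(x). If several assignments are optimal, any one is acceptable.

init: all messages = 𝟙 over 3 values
r1 m[φ0→rain] = [1, 6, 3]
r1 m[φ0→ice] = [7, 1, 3]
r1 m[φ1→ice] = [0, 1, 2]
r1 m[φ1→slip] = [2, 0, 1]
r1 m[φ2→rain] = [5, 0, 7]
r1 m[φ3→slip] = [0, 3, 5]
r1 m[φ4→slip] = [5, 5, 3]
r1 m[rain→φ0] = [0, 0, 0]
r1 m[rain→φ2] = [0, 0, 0]
r1 m[ice→φ0] = [0, 0, 0]
r1 m[ice→φ1] = [0, 0, 0]
r1 m[slip→φ1] = [0, 0, 0]
r1 m[slip→φ3] = [0, 0, 0]
r1 m[slip→φ4] = [0, 0, 0]
r2 m[φ0→rain] = [1, 6, 3]
r2 m[φ0→ice] = [7, 1, 3]
r2 m[φ1→ice] = [0, 1, 2]
r2 m[φ1→slip] = [2, 0, 1]
r2 m[φ2→rain] = [5, 0, 7]
r2 m[φ3→slip] = [0, 3, 5]
r2 m[φ4→slip] = [5, 5, 3]
r2 m[rain→φ0] = [5, 0, 7]
r2 m[rain→φ2] = [1, 6, 3]
r2 m[ice→φ0] = [0, 1, 2]
r2 m[ice→φ1] = [7, 1, 3]
r2 m[slip→φ1] = [5, 8, 8]
r2 m[slip→φ3] = [7, 5, 4]
r2 m[slip→φ4] = [2, 3, 6]
r3 m[φ0→rain] = [2, 7, 5]
r3 m[φ0→ice] = [7, 6, 6]
r3 m[φ1→ice] = [7, 9, 7]
r3 m[φ1→slip] = [5, 3, 2]
r3 m[φ2→rain] = [5, 0, 7]
r3 m[φ3→slip] = [0, 3, 5]
r3 m[φ4→slip] = [5, 5, 3]
r3 m[rain→φ0] = [5, 0, 7]
r3 m[rain→φ2] = [1, 6, 3]
r3 m[ice→φ0] = [0, 1, 2]
r3 m[ice→φ1] = [7, 1, 3]
r3 m[slip→φ1] = [5, 8, 8]
r3 m[slip→φ3] = [7, 5, 4]
r3 m[slip→φ4] = [2, 3, 6]
r4 m[φ0→rain] = [2, 7, 5]
r4 m[φ0→ice] = [7, 6, 6]
r4 m[φ1→ice] = [7, 9, 7]
r4 m[φ1→slip] = [5, 3, 2]
r4 m[φ2→rain] = [5, 0, 7]
r4 m[φ3→slip] = [0, 3, 5]
r4 m[φ4→slip] = [5, 5, 3]
r4 m[rain→φ0] = [5, 0, 7]
r4 m[rain→φ2] = [2, 7, 5]
r4 m[ice→φ0] = [7, 9, 7]
r4 m[ice→φ1] = [7, 6, 6]
r4 m[slip→φ1] = [5, 8, 8]
r4 m[slip→φ3] = [10, 8, 5]
r4 m[slip→φ4] = [5, 6, 7]
r5 m[φ0→rain] = [10, 13, 10]
r5 m[φ0→ice] = [7, 6, 6]
r5 m[φ1→ice] = [7, 9, 7]
r5 m[φ1→slip] = [8, 7, 7]
r5 m[φ2→rain] = [5, 0, 7]
r5 m[φ3→slip] = [0, 3, 5]
r5 m[φ4→slip] = [5, 5, 3]
r5 m[rain→φ0] = [5, 0, 7]
r5 m[rain→φ2] = [2, 7, 5]
r5 m[ice→φ0] = [7, 9, 7]
r5 m[ice→φ1] = [7, 6, 6]
r5 m[slip→φ1] = [5, 8, 8]
r5 m[slip→φ3] = [10, 8, 5]
r5 m[slip→φ4] = [5, 6, 7]
r6 m[φ0→rain] = [10, 13, 10]
r6 m[φ0→ice] = [7, 6, 6]
r6 m[φ1→ice] = [7, 9, 7]
r6 m[φ1→slip] = [8, 7, 7]
r6 m[φ2→rain] = [5, 0, 7]
r6 m[φ3→slip] = [0, 3, 5]
r6 m[φ4→slip] = [5, 5, 3]
r6 m[rain→φ0] = [5, 0, 7]
r6 m[rain→φ2] = [10, 13, 10]
r6 m[ice→φ0] = [7, 9, 7]
r6 m[ice→φ1] = [7, 6, 6]
r6 m[slip→φ1] = [5, 8, 8]
r6 m[slip→φ3] = [13, 12, 10]
r6 m[slip→φ4] = [8, 10, 12]
r7 m[φ0→rain] = [10, 13, 10]
r7 m[φ0→ice] = [7, 6, 6]
r7 m[φ1→ice] = [7, 9, 7]
r7 m[φ1→slip] = [8, 7, 7]
r7 m[φ2→rain] = [5, 0, 7]
r7 m[φ3→slip] = [0, 3, 5]
r7 m[φ4→slip] = [5, 5, 3]
r7 m[rain→φ0] = [5, 0, 7]
r7 m[rain→φ2] = [10, 13, 10]
r7 m[ice→φ0] = [7, 9, 7]
r7 m[ice→φ1] = [7, 6, 6]
r7 m[slip→φ1] = [5, 8, 8]
r7 m[slip→φ3] = [13, 12, 10]
r7 m[slip→φ4] = [8, 10, 12]
fixed point reached at round 7
traceback from rain: (rain=1, ice=2, slip=0), score=13

assignment: (rain=1, ice=2, slip=0); score = 13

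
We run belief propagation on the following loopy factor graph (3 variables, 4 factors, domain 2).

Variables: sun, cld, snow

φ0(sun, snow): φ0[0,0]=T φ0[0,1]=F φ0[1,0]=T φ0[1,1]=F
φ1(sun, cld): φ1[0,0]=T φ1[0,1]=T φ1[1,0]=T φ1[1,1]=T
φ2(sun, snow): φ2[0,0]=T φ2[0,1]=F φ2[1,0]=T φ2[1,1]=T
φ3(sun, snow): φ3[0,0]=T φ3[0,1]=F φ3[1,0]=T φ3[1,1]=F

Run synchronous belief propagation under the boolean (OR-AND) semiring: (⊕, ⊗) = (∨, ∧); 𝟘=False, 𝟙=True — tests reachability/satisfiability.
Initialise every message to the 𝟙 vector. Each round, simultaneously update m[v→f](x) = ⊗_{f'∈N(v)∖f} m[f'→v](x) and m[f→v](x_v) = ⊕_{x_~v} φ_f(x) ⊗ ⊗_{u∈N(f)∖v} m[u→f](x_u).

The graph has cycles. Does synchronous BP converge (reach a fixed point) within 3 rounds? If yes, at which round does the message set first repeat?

CONVERGED at round 3

init: all messages = 𝟙 over 2 values
r1 m[φ0→sun] = [T, T]
r1 m[φ0→snow] = [T, F]
r1 m[φ1→sun] = [T, T]
r1 m[φ1→cld] = [T, T]
r1 m[φ2→sun] = [T, T]
r1 m[φ2→snow] = [T, T]
r1 m[φ3→sun] = [T, T]
r1 m[φ3→snow] = [T, F]
r1 m[sun→φ0] = [T, T]
r1 m[sun→φ1] = [T, T]
r1 m[sun→φ2] = [T, T]
r1 m[sun→φ3] = [T, T]
r1 m[cld→φ1] = [T, T]
r1 m[snow→φ0] = [T, T]
r1 m[snow→φ2] = [T, T]
r1 m[snow→φ3] = [T, T]
r2 m[φ0→sun] = [T, T]
r2 m[φ0→snow] = [T, F]
r2 m[φ1→sun] = [T, T]
r2 m[φ1→cld] = [T, T]
r2 m[φ2→sun] = [T, T]
r2 m[φ2→snow] = [T, T]
r2 m[φ3→sun] = [T, T]
r2 m[φ3→snow] = [T, F]
r2 m[sun→φ0] = [T, T]
r2 m[sun→φ1] = [T, T]
r2 m[sun→φ2] = [T, T]
r2 m[sun→φ3] = [T, T]
r2 m[cld→φ1] = [T, T]
r2 m[snow→φ0] = [T, F]
r2 m[snow→φ2] = [T, F]
r2 m[snow→φ3] = [T, F]
r3 m[φ0→sun] = [T, T]
r3 m[φ0→snow] = [T, F]
r3 m[φ1→sun] = [T, T]
r3 m[φ1→cld] = [T, T]
r3 m[φ2→sun] = [T, T]
r3 m[φ2→snow] = [T, T]
r3 m[φ3→sun] = [T, T]
r3 m[φ3→snow] = [T, F]
r3 m[sun→φ0] = [T, T]
r3 m[sun→φ1] = [T, T]
r3 m[sun→φ2] = [T, T]
r3 m[sun→φ3] = [T, T]
r3 m[cld→φ1] = [T, T]
r3 m[snow→φ0] = [T, F]
r3 m[snow→φ2] = [T, F]
r3 m[snow→φ3] = [T, F]
fixed point reached at round 3
messages reach a fixed point at round 3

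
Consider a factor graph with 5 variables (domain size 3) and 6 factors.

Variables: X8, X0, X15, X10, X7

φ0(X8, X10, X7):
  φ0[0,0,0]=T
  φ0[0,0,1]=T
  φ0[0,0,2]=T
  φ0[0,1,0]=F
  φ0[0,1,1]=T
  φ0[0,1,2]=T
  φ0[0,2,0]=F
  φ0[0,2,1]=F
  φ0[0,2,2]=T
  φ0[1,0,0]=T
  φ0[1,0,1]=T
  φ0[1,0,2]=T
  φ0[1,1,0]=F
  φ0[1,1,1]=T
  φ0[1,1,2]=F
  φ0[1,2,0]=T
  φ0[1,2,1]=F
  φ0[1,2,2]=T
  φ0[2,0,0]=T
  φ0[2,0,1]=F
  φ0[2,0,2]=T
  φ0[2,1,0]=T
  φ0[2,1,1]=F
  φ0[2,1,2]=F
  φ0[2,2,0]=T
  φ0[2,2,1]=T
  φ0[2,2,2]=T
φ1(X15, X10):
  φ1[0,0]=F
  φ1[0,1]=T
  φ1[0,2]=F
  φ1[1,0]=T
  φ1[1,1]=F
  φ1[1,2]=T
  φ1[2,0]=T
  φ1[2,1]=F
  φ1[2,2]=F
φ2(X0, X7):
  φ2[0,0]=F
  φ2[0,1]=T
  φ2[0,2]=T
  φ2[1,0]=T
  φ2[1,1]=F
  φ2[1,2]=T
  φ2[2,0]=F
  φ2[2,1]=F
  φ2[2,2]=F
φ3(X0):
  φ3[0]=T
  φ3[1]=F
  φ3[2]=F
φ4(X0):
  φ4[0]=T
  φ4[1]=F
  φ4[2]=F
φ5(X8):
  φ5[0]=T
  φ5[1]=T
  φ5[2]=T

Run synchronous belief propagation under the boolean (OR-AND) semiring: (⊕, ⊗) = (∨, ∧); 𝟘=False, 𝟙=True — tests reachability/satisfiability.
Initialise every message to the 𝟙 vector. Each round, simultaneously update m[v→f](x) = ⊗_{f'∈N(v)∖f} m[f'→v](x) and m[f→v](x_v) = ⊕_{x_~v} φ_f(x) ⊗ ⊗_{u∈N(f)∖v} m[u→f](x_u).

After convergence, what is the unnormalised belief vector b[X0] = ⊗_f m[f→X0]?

b[X0] = [T, F, F]

init: all messages = 𝟙 over 3 values
r1 m[φ0→X8] = [T, T, T]
r1 m[φ0→X10] = [T, T, T]
r1 m[φ0→X7] = [T, T, T]
r1 m[φ1→X15] = [T, T, T]
r1 m[φ1→X10] = [T, T, T]
r1 m[φ2→X0] = [T, T, F]
r1 m[φ2→X7] = [T, T, T]
r1 m[φ3→X0] = [T, F, F]
r1 m[φ4→X0] = [T, F, F]
r1 m[φ5→X8] = [T, T, T]
r1 m[X8→φ0] = [T, T, T]
r1 m[X8→φ5] = [T, T, T]
r1 m[X0→φ2] = [T, T, T]
r1 m[X0→φ3] = [T, T, T]
r1 m[X0→φ4] = [T, T, T]
r1 m[X15→φ1] = [T, T, T]
r1 m[X10→φ0] = [T, T, T]
r1 m[X10→φ1] = [T, T, T]
r1 m[X7→φ0] = [T, T, T]
r1 m[X7→φ2] = [T, T, T]
r2 m[φ0→X8] = [T, T, T]
r2 m[φ0→X10] = [T, T, T]
r2 m[φ0→X7] = [T, T, T]
r2 m[φ1→X15] = [T, T, T]
r2 m[φ1→X10] = [T, T, T]
r2 m[φ2→X0] = [T, T, F]
r2 m[φ2→X7] = [T, T, T]
r2 m[φ3→X0] = [T, F, F]
r2 m[φ4→X0] = [T, F, F]
r2 m[φ5→X8] = [T, T, T]
r2 m[X8→φ0] = [T, T, T]
r2 m[X8→φ5] = [T, T, T]
r2 m[X0→φ2] = [T, F, F]
r2 m[X0→φ3] = [T, F, F]
r2 m[X0→φ4] = [T, F, F]
r2 m[X15→φ1] = [T, T, T]
r2 m[X10→φ0] = [T, T, T]
r2 m[X10→φ1] = [T, T, T]
r2 m[X7→φ0] = [T, T, T]
r2 m[X7→φ2] = [T, T, T]
r3 m[φ0→X8] = [T, T, T]
r3 m[φ0→X10] = [T, T, T]
r3 m[φ0→X7] = [T, T, T]
r3 m[φ1→X15] = [T, T, T]
r3 m[φ1→X10] = [T, T, T]
r3 m[φ2→X0] = [T, T, F]
r3 m[φ2→X7] = [F, T, T]
r3 m[φ3→X0] = [T, F, F]
r3 m[φ4→X0] = [T, F, F]
r3 m[φ5→X8] = [T, T, T]
r3 m[X8→φ0] = [T, T, T]
r3 m[X8→φ5] = [T, T, T]
r3 m[X0→φ2] = [T, F, F]
r3 m[X0→φ3] = [T, F, F]
r3 m[X0→φ4] = [T, F, F]
r3 m[X15→φ1] = [T, T, T]
r3 m[X10→φ0] = [T, T, T]
r3 m[X10→φ1] = [T, T, T]
r3 m[X7→φ0] = [T, T, T]
r3 m[X7→φ2] = [T, T, T]
r4 m[φ0→X8] = [T, T, T]
r4 m[φ0→X10] = [T, T, T]
r4 m[φ0→X7] = [T, T, T]
r4 m[φ1→X15] = [T, T, T]
r4 m[φ1→X10] = [T, T, T]
r4 m[φ2→X0] = [T, T, F]
r4 m[φ2→X7] = [F, T, T]
r4 m[φ3→X0] = [T, F, F]
r4 m[φ4→X0] = [T, F, F]
r4 m[φ5→X8] = [T, T, T]
r4 m[X8→φ0] = [T, T, T]
r4 m[X8→φ5] = [T, T, T]
r4 m[X0→φ2] = [T, F, F]
r4 m[X0→φ3] = [T, F, F]
r4 m[X0→φ4] = [T, F, F]
r4 m[X15→φ1] = [T, T, T]
r4 m[X10→φ0] = [T, T, T]
r4 m[X10→φ1] = [T, T, T]
r4 m[X7→φ0] = [F, T, T]
r4 m[X7→φ2] = [T, T, T]
r5 m[φ0→X8] = [T, T, T]
r5 m[φ0→X10] = [T, T, T]
r5 m[φ0→X7] = [T, T, T]
r5 m[φ1→X15] = [T, T, T]
r5 m[φ1→X10] = [T, T, T]
r5 m[φ2→X0] = [T, T, F]
r5 m[φ2→X7] = [F, T, T]
r5 m[φ3→X0] = [T, F, F]
r5 m[φ4→X0] = [T, F, F]
r5 m[φ5→X8] = [T, T, T]
r5 m[X8→φ0] = [T, T, T]
r5 m[X8→φ5] = [T, T, T]
r5 m[X0→φ2] = [T, F, F]
r5 m[X0→φ3] = [T, F, F]
r5 m[X0→φ4] = [T, F, F]
r5 m[X15→φ1] = [T, T, T]
r5 m[X10→φ0] = [T, T, T]
r5 m[X10→φ1] = [T, T, T]
r5 m[X7→φ0] = [F, T, T]
r5 m[X7→φ2] = [T, T, T]
fixed point reached at round 5
b[X0] = ⊗ incoming = [T, F, F]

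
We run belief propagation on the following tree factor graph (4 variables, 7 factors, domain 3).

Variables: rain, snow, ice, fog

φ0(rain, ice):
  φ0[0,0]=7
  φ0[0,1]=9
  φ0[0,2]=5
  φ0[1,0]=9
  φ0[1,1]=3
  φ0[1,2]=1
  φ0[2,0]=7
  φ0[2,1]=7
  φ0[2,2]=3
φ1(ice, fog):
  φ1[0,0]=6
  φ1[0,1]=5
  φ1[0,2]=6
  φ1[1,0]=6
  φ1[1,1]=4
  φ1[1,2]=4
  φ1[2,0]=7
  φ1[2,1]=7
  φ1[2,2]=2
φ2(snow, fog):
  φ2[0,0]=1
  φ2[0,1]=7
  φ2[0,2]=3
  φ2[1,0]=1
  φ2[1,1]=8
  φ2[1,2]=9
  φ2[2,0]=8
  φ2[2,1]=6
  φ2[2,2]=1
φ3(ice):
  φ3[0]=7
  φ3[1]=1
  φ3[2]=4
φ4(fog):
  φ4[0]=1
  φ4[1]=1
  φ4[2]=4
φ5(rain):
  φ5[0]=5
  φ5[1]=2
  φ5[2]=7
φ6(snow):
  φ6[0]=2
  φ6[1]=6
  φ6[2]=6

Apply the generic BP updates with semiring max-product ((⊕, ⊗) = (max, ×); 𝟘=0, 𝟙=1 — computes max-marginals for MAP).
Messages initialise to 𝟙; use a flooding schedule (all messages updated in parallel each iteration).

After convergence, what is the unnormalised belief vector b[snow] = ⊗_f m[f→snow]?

init: all messages = 𝟙 over 3 values
r1 m[φ0→rain] = [9, 9, 7]
r1 m[φ0→ice] = [9, 9, 5]
r1 m[φ1→ice] = [6, 6, 7]
r1 m[φ1→fog] = [7, 7, 6]
r1 m[φ2→snow] = [7, 9, 8]
r1 m[φ2→fog] = [8, 8, 9]
r1 m[φ3→ice] = [7, 1, 4]
r1 m[φ4→fog] = [1, 1, 4]
r1 m[φ5→rain] = [5, 2, 7]
r1 m[φ6→snow] = [2, 6, 6]
r1 m[rain→φ0] = [1, 1, 1]
r1 m[rain→φ5] = [1, 1, 1]
r1 m[snow→φ2] = [1, 1, 1]
r1 m[snow→φ6] = [1, 1, 1]
r1 m[ice→φ0] = [1, 1, 1]
r1 m[ice→φ1] = [1, 1, 1]
r1 m[ice→φ3] = [1, 1, 1]
r1 m[fog→φ1] = [1, 1, 1]
r1 m[fog→φ2] = [1, 1, 1]
r1 m[fog→φ4] = [1, 1, 1]
r2 m[φ0→rain] = [9, 9, 7]
r2 m[φ0→ice] = [9, 9, 5]
r2 m[φ1→ice] = [6, 6, 7]
r2 m[φ1→fog] = [7, 7, 6]
r2 m[φ2→snow] = [7, 9, 8]
r2 m[φ2→fog] = [8, 8, 9]
r2 m[φ3→ice] = [7, 1, 4]
r2 m[φ4→fog] = [1, 1, 4]
r2 m[φ5→rain] = [5, 2, 7]
r2 m[φ6→snow] = [2, 6, 6]
r2 m[rain→φ0] = [5, 2, 7]
r2 m[rain→φ5] = [9, 9, 7]
r2 m[snow→φ2] = [2, 6, 6]
r2 m[snow→φ6] = [7, 9, 8]
r2 m[ice→φ0] = [42, 6, 28]
r2 m[ice→φ1] = [63, 9, 20]
r2 m[ice→φ3] = [54, 54, 35]
r2 m[fog→φ1] = [8, 8, 36]
r2 m[fog→φ2] = [7, 7, 24]
r2 m[fog→φ4] = [56, 56, 54]
r3 m[φ0→rain] = [294, 378, 294]
r3 m[φ0→ice] = [49, 49, 25]
r3 m[φ1→ice] = [216, 144, 72]
r3 m[φ1→fog] = [378, 315, 378]
r3 m[φ2→snow] = [72, 216, 56]
r3 m[φ2→fog] = [48, 48, 54]
r3 m[φ3→ice] = [7, 1, 4]
r3 m[φ4→fog] = [1, 1, 4]
r3 m[φ5→rain] = [5, 2, 7]
r3 m[φ6→snow] = [2, 6, 6]
r3 m[rain→φ0] = [5, 2, 7]
r3 m[rain→φ5] = [9, 9, 7]
r3 m[snow→φ2] = [2, 6, 6]
r3 m[snow→φ6] = [7, 9, 8]
r3 m[ice→φ0] = [42, 6, 28]
r3 m[ice→φ1] = [63, 9, 20]
r3 m[ice→φ3] = [54, 54, 35]
r3 m[fog→φ1] = [8, 8, 36]
r3 m[fog→φ2] = [7, 7, 24]
r3 m[fog→φ4] = [56, 56, 54]
r4 m[φ0→rain] = [294, 378, 294]
r4 m[φ0→ice] = [49, 49, 25]
r4 m[φ1→ice] = [216, 144, 72]
r4 m[φ1→fog] = [378, 315, 378]
r4 m[φ2→snow] = [72, 216, 56]
r4 m[φ2→fog] = [48, 48, 54]
r4 m[φ3→ice] = [7, 1, 4]
r4 m[φ4→fog] = [1, 1, 4]
r4 m[φ5→rain] = [5, 2, 7]
r4 m[φ6→snow] = [2, 6, 6]
r4 m[rain→φ0] = [5, 2, 7]
r4 m[rain→φ5] = [294, 378, 294]
r4 m[snow→φ2] = [2, 6, 6]
r4 m[snow→φ6] = [72, 216, 56]
r4 m[ice→φ0] = [1512, 144, 288]
r4 m[ice→φ1] = [343, 49, 100]
r4 m[ice→φ3] = [10584, 7056, 1800]
r4 m[fog→φ1] = [48, 48, 216]
r4 m[fog→φ2] = [378, 315, 1512]
r4 m[fog→φ4] = [18144, 15120, 20412]
r5 m[φ0→rain] = [10584, 13608, 10584]
r5 m[φ0→ice] = [49, 49, 25]
r5 m[φ1→ice] = [1296, 864, 432]
r5 m[φ1→fog] = [2058, 1715, 2058]
r5 m[φ2→snow] = [4536, 13608, 3024]
r5 m[φ2→fog] = [48, 48, 54]
r5 m[φ3→ice] = [7, 1, 4]
r5 m[φ4→fog] = [1, 1, 4]
r5 m[φ5→rain] = [5, 2, 7]
r5 m[φ6→snow] = [2, 6, 6]
r5 m[rain→φ0] = [5, 2, 7]
r5 m[rain→φ5] = [294, 378, 294]
r5 m[snow→φ2] = [2, 6, 6]
r5 m[snow→φ6] = [72, 216, 56]
r5 m[ice→φ0] = [1512, 144, 288]
r5 m[ice→φ1] = [343, 49, 100]
r5 m[ice→φ3] = [10584, 7056, 1800]
r5 m[fog→φ1] = [48, 48, 216]
r5 m[fog→φ2] = [378, 315, 1512]
r5 m[fog→φ4] = [18144, 15120, 20412]
r6 m[φ0→rain] = [10584, 13608, 10584]
r6 m[φ0→ice] = [49, 49, 25]
r6 m[φ1→ice] = [1296, 864, 432]
r6 m[φ1→fog] = [2058, 1715, 2058]
r6 m[φ2→snow] = [4536, 13608, 3024]
r6 m[φ2→fog] = [48, 48, 54]
r6 m[φ3→ice] = [7, 1, 4]
r6 m[φ4→fog] = [1, 1, 4]
r6 m[φ5→rain] = [5, 2, 7]
r6 m[φ6→snow] = [2, 6, 6]
r6 m[rain→φ0] = [5, 2, 7]
r6 m[rain→φ5] = [10584, 13608, 10584]
r6 m[snow→φ2] = [2, 6, 6]
r6 m[snow→φ6] = [4536, 13608, 3024]
r6 m[ice→φ0] = [9072, 864, 1728]
r6 m[ice→φ1] = [343, 49, 100]
r6 m[ice→φ3] = [63504, 42336, 10800]
r6 m[fog→φ1] = [48, 48, 216]
r6 m[fog→φ2] = [2058, 1715, 8232]
r6 m[fog→φ4] = [98784, 82320, 111132]
r7 m[φ0→rain] = [63504, 81648, 63504]
r7 m[φ0→ice] = [49, 49, 25]
r7 m[φ1→ice] = [1296, 864, 432]
r7 m[φ1→fog] = [2058, 1715, 2058]
r7 m[φ2→snow] = [24696, 74088, 16464]
r7 m[φ2→fog] = [48, 48, 54]
r7 m[φ3→ice] = [7, 1, 4]
r7 m[φ4→fog] = [1, 1, 4]
r7 m[φ5→rain] = [5, 2, 7]
r7 m[φ6→snow] = [2, 6, 6]
r7 m[rain→φ0] = [5, 2, 7]
r7 m[rain→φ5] = [10584, 13608, 10584]
r7 m[snow→φ2] = [2, 6, 6]
r7 m[snow→φ6] = [4536, 13608, 3024]
r7 m[ice→φ0] = [9072, 864, 1728]
r7 m[ice→φ1] = [343, 49, 100]
r7 m[ice→φ3] = [63504, 42336, 10800]
r7 m[fog→φ1] = [48, 48, 216]
r7 m[fog→φ2] = [2058, 1715, 8232]
r7 m[fog→φ4] = [98784, 82320, 111132]
r8 m[φ0→rain] = [63504, 81648, 63504]
r8 m[φ0→ice] = [49, 49, 25]
r8 m[φ1→ice] = [1296, 864, 432]
r8 m[φ1→fog] = [2058, 1715, 2058]
r8 m[φ2→snow] = [24696, 74088, 16464]
r8 m[φ2→fog] = [48, 48, 54]
r8 m[φ3→ice] = [7, 1, 4]
r8 m[φ4→fog] = [1, 1, 4]
r8 m[φ5→rain] = [5, 2, 7]
r8 m[φ6→snow] = [2, 6, 6]
r8 m[rain→φ0] = [5, 2, 7]
r8 m[rain→φ5] = [63504, 81648, 63504]
r8 m[snow→φ2] = [2, 6, 6]
r8 m[snow→φ6] = [24696, 74088, 16464]
r8 m[ice→φ0] = [9072, 864, 1728]
r8 m[ice→φ1] = [343, 49, 100]
r8 m[ice→φ3] = [63504, 42336, 10800]
r8 m[fog→φ1] = [48, 48, 216]
r8 m[fog→φ2] = [2058, 1715, 8232]
r8 m[fog→φ4] = [98784, 82320, 111132]
r9 m[φ0→rain] = [63504, 81648, 63504]
r9 m[φ0→ice] = [49, 49, 25]
r9 m[φ1→ice] = [1296, 864, 432]
r9 m[φ1→fog] = [2058, 1715, 2058]
r9 m[φ2→snow] = [24696, 74088, 16464]
r9 m[φ2→fog] = [48, 48, 54]
r9 m[φ3→ice] = [7, 1, 4]
r9 m[φ4→fog] = [1, 1, 4]
r9 m[φ5→rain] = [5, 2, 7]
r9 m[φ6→snow] = [2, 6, 6]
r9 m[rain→φ0] = [5, 2, 7]
r9 m[rain→φ5] = [63504, 81648, 63504]
r9 m[snow→φ2] = [2, 6, 6]
r9 m[snow→φ6] = [24696, 74088, 16464]
r9 m[ice→φ0] = [9072, 864, 1728]
r9 m[ice→φ1] = [343, 49, 100]
r9 m[ice→φ3] = [63504, 42336, 10800]
r9 m[fog→φ1] = [48, 48, 216]
r9 m[fog→φ2] = [2058, 1715, 8232]
r9 m[fog→φ4] = [98784, 82320, 111132]
fixed point reached at round 9
b[snow] = ⊗ incoming = [49392, 444528, 98784]

b[snow] = [49392, 444528, 98784]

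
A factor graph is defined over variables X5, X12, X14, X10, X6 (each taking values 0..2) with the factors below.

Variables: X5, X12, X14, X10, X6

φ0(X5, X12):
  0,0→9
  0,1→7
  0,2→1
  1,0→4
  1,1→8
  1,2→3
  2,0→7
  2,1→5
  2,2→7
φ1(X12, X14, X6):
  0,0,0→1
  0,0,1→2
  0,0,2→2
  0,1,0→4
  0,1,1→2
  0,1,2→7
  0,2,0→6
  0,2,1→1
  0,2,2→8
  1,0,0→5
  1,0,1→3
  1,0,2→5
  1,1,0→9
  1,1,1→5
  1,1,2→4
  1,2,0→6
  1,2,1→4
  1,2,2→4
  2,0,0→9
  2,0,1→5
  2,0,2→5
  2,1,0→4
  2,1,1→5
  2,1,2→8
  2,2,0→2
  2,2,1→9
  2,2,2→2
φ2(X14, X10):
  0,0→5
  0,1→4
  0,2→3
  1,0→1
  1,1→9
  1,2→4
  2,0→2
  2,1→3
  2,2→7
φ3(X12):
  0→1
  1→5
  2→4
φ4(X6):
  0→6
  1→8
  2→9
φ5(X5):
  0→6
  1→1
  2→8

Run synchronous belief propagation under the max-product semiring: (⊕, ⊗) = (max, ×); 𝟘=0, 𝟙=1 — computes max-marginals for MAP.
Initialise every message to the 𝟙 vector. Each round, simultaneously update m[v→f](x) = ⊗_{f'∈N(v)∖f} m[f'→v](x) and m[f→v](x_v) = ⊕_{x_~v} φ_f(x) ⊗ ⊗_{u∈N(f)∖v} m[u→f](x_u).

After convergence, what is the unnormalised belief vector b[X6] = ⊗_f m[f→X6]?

init: all messages = 𝟙 over 3 values
r1 m[φ0→X5] = [9, 8, 7]
r1 m[φ0→X12] = [9, 8, 7]
r1 m[φ1→X12] = [8, 9, 9]
r1 m[φ1→X14] = [9, 9, 9]
r1 m[φ1→X6] = [9, 9, 8]
r1 m[φ2→X14] = [5, 9, 7]
r1 m[φ2→X10] = [5, 9, 7]
r1 m[φ3→X12] = [1, 5, 4]
r1 m[φ4→X6] = [6, 8, 9]
r1 m[φ5→X5] = [6, 1, 8]
r1 m[X5→φ0] = [1, 1, 1]
r1 m[X5→φ5] = [1, 1, 1]
r1 m[X12→φ0] = [1, 1, 1]
r1 m[X12→φ1] = [1, 1, 1]
r1 m[X12→φ3] = [1, 1, 1]
r1 m[X14→φ1] = [1, 1, 1]
r1 m[X14→φ2] = [1, 1, 1]
r1 m[X10→φ2] = [1, 1, 1]
r1 m[X6→φ1] = [1, 1, 1]
r1 m[X6→φ4] = [1, 1, 1]
r2 m[φ0→X5] = [9, 8, 7]
r2 m[φ0→X12] = [9, 8, 7]
r2 m[φ1→X12] = [8, 9, 9]
r2 m[φ1→X14] = [9, 9, 9]
r2 m[φ1→X6] = [9, 9, 8]
r2 m[φ2→X14] = [5, 9, 7]
r2 m[φ2→X10] = [5, 9, 7]
r2 m[φ3→X12] = [1, 5, 4]
r2 m[φ4→X6] = [6, 8, 9]
r2 m[φ5→X5] = [6, 1, 8]
r2 m[X5→φ0] = [6, 1, 8]
r2 m[X5→φ5] = [9, 8, 7]
r2 m[X12→φ0] = [8, 45, 36]
r2 m[X12→φ1] = [9, 40, 28]
r2 m[X12→φ3] = [72, 72, 63]
r2 m[X14→φ1] = [5, 9, 7]
r2 m[X14→φ2] = [9, 9, 9]
r2 m[X10→φ2] = [1, 1, 1]
r2 m[X6→φ1] = [6, 8, 9]
r2 m[X6→φ4] = [9, 9, 8]
r3 m[φ0→X5] = [315, 360, 252]
r3 m[φ0→X12] = [56, 42, 56]
r3 m[φ1→X12] = [567, 486, 648]
r3 m[φ1→X14] = [1800, 2160, 2016]
r3 m[φ1→X6] = [3240, 1800, 2016]
r3 m[φ2→X14] = [5, 9, 7]
r3 m[φ2→X10] = [45, 81, 63]
r3 m[φ3→X12] = [1, 5, 4]
r3 m[φ4→X6] = [6, 8, 9]
r3 m[φ5→X5] = [6, 1, 8]
r3 m[X5→φ0] = [6, 1, 8]
r3 m[X5→φ5] = [9, 8, 7]
r3 m[X12→φ0] = [8, 45, 36]
r3 m[X12→φ1] = [9, 40, 28]
r3 m[X12→φ3] = [72, 72, 63]
r3 m[X14→φ1] = [5, 9, 7]
r3 m[X14→φ2] = [9, 9, 9]
r3 m[X10→φ2] = [1, 1, 1]
r3 m[X6→φ1] = [6, 8, 9]
r3 m[X6→φ4] = [9, 9, 8]
r4 m[φ0→X5] = [315, 360, 252]
r4 m[φ0→X12] = [56, 42, 56]
r4 m[φ1→X12] = [567, 486, 648]
r4 m[φ1→X14] = [1800, 2160, 2016]
r4 m[φ1→X6] = [3240, 1800, 2016]
r4 m[φ2→X14] = [5, 9, 7]
r4 m[φ2→X10] = [45, 81, 63]
r4 m[φ3→X12] = [1, 5, 4]
r4 m[φ4→X6] = [6, 8, 9]
r4 m[φ5→X5] = [6, 1, 8]
r4 m[X5→φ0] = [6, 1, 8]
r4 m[X5→φ5] = [315, 360, 252]
r4 m[X12→φ0] = [567, 2430, 2592]
r4 m[X12→φ1] = [56, 210, 224]
r4 m[X12→φ3] = [31752, 20412, 36288]
r4 m[X14→φ1] = [5, 9, 7]
r4 m[X14→φ2] = [1800, 2160, 2016]
r4 m[X10→φ2] = [1, 1, 1]
r4 m[X6→φ1] = [6, 8, 9]
r4 m[X6→φ4] = [3240, 1800, 2016]
r5 m[φ0→X5] = [17010, 19440, 18144]
r5 m[φ0→X12] = [56, 42, 56]
r5 m[φ1→X12] = [567, 486, 648]
r5 m[φ1→X14] = [12096, 16128, 16128]
r5 m[φ1→X6] = [17010, 14112, 16128]
r5 m[φ2→X14] = [5, 9, 7]
r5 m[φ2→X10] = [9000, 19440, 14112]
r5 m[φ3→X12] = [1, 5, 4]
r5 m[φ4→X6] = [6, 8, 9]
r5 m[φ5→X5] = [6, 1, 8]
r5 m[X5→φ0] = [6, 1, 8]
r5 m[X5→φ5] = [315, 360, 252]
r5 m[X12→φ0] = [567, 2430, 2592]
r5 m[X12→φ1] = [56, 210, 224]
r5 m[X12→φ3] = [31752, 20412, 36288]
r5 m[X14→φ1] = [5, 9, 7]
r5 m[X14→φ2] = [1800, 2160, 2016]
r5 m[X10→φ2] = [1, 1, 1]
r5 m[X6→φ1] = [6, 8, 9]
r5 m[X6→φ4] = [3240, 1800, 2016]
r6 m[φ0→X5] = [17010, 19440, 18144]
r6 m[φ0→X12] = [56, 42, 56]
r6 m[φ1→X12] = [567, 486, 648]
r6 m[φ1→X14] = [12096, 16128, 16128]
r6 m[φ1→X6] = [17010, 14112, 16128]
r6 m[φ2→X14] = [5, 9, 7]
r6 m[φ2→X10] = [9000, 19440, 14112]
r6 m[φ3→X12] = [1, 5, 4]
r6 m[φ4→X6] = [6, 8, 9]
r6 m[φ5→X5] = [6, 1, 8]
r6 m[X5→φ0] = [6, 1, 8]
r6 m[X5→φ5] = [17010, 19440, 18144]
r6 m[X12→φ0] = [567, 2430, 2592]
r6 m[X12→φ1] = [56, 210, 224]
r6 m[X12→φ3] = [31752, 20412, 36288]
r6 m[X14→φ1] = [5, 9, 7]
r6 m[X14→φ2] = [12096, 16128, 16128]
r6 m[X10→φ2] = [1, 1, 1]
r6 m[X6→φ1] = [6, 8, 9]
r6 m[X6→φ4] = [17010, 14112, 16128]
r7 m[φ0→X5] = [17010, 19440, 18144]
r7 m[φ0→X12] = [56, 42, 56]
r7 m[φ1→X12] = [567, 486, 648]
r7 m[φ1→X14] = [12096, 16128, 16128]
r7 m[φ1→X6] = [17010, 14112, 16128]
r7 m[φ2→X14] = [5, 9, 7]
r7 m[φ2→X10] = [60480, 145152, 112896]
r7 m[φ3→X12] = [1, 5, 4]
r7 m[φ4→X6] = [6, 8, 9]
r7 m[φ5→X5] = [6, 1, 8]
r7 m[X5→φ0] = [6, 1, 8]
r7 m[X5→φ5] = [17010, 19440, 18144]
r7 m[X12→φ0] = [567, 2430, 2592]
r7 m[X12→φ1] = [56, 210, 224]
r7 m[X12→φ3] = [31752, 20412, 36288]
r7 m[X14→φ1] = [5, 9, 7]
r7 m[X14→φ2] = [12096, 16128, 16128]
r7 m[X10→φ2] = [1, 1, 1]
r7 m[X6→φ1] = [6, 8, 9]
r7 m[X6→φ4] = [17010, 14112, 16128]
r8 m[φ0→X5] = [17010, 19440, 18144]
r8 m[φ0→X12] = [56, 42, 56]
r8 m[φ1→X12] = [567, 486, 648]
r8 m[φ1→X14] = [12096, 16128, 16128]
r8 m[φ1→X6] = [17010, 14112, 16128]
r8 m[φ2→X14] = [5, 9, 7]
r8 m[φ2→X10] = [60480, 145152, 112896]
r8 m[φ3→X12] = [1, 5, 4]
r8 m[φ4→X6] = [6, 8, 9]
r8 m[φ5→X5] = [6, 1, 8]
r8 m[X5→φ0] = [6, 1, 8]
r8 m[X5→φ5] = [17010, 19440, 18144]
r8 m[X12→φ0] = [567, 2430, 2592]
r8 m[X12→φ1] = [56, 210, 224]
r8 m[X12→φ3] = [31752, 20412, 36288]
r8 m[X14→φ1] = [5, 9, 7]
r8 m[X14→φ2] = [12096, 16128, 16128]
r8 m[X10→φ2] = [1, 1, 1]
r8 m[X6→φ1] = [6, 8, 9]
r8 m[X6→φ4] = [17010, 14112, 16128]
fixed point reached at round 8
b[X6] = ⊗ incoming = [102060, 112896, 145152]

b[X6] = [102060, 112896, 145152]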